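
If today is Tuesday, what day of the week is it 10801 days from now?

10801 = 1543·7 + 0, so 10801 mod 7 = 0.
Tuesday + 0 days → Tuesday.

Tuesday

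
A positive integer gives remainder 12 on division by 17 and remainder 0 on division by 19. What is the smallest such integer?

Since 19·9 ≡ 1 (mod 17), take x = 0 + 19·((12−0)·9 mod 17) = 0 + 19·6 = 114.
Check: 114 mod 17 = 12, 114 mod 19 = 0.

114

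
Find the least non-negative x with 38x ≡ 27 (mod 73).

18

38⁻¹ ≡ 25 (mod 73) because 38·25 = 950 = 13·73 + 1.
So x ≡ 25·27 = 675 ≡ 18 (mod 73).
Check: 38·18 = 684 = 9·73 + 27.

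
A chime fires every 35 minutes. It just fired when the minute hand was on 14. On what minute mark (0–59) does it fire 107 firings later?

39

107·35 = 3745.
3745 − 62·60 = 25, so 3745 ≡ 25 (mod 60).
(14 + 25) mod 60 = 39.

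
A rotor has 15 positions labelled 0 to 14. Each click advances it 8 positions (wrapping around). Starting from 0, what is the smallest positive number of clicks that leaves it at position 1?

2

8·2 = 16 = 1·15 + 1, so 8⁻¹ ≡ 2 (mod 15).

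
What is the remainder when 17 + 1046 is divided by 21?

13

1046 = 49·21 + 17, so 1046 mod 21 = 17.
(17 + 17) mod 21 = 13.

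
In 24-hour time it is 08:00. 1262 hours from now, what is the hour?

22

1262 − 52·24 = 14, so 1262 ≡ 14 (mod 24).
(8 + 14) mod 24 = 22.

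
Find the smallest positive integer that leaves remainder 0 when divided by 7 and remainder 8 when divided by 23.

77

x ≡ 0 (mod 7) gives x ∈ {0, 7, 14, 21, 28, 35, 42, 49, …}.
The first of these with x mod 23 = 8 is 77.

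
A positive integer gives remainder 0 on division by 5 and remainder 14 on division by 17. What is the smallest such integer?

x ≡ 0 (mod 5) gives x ∈ {0, 5, 10, 15, 20, 25, 30, 35, …}.
The first of these with x mod 17 = 14 is 65.

65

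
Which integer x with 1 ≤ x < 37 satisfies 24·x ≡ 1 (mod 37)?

37 = 1·24 + 13
24 = 1·13 + 11
13 = 1·11 + 2
11 = 5·2 + 1
2 = 2·1 + 0
Back-substituting gives 24·17 ≡ 1 (mod 37).

17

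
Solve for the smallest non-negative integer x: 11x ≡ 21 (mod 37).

The inverse of 11 mod 37 is 27 (since 11·27 = 297 ≡ 1).
Multiplying both sides by 27: x ≡ 27·21 = 567 ≡ 12 (mod 37).

12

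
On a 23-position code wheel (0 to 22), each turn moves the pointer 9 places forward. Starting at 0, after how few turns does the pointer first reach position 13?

The inverse of 9 mod 23 is 18 (since 9·18 = 162 ≡ 1).
So x ≡ 18·13 = 234 ≡ 4 (mod 23).

4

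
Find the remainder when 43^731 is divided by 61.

51

Square-and-reduce mod 61: 43^1≡43, 43^2≡19, 43^4≡56, 43^8≡25, 43^16≡15, 43^32≡42, 43^64≡56, 43^128≡25, 43^256≡15, 43^512≡42.
731 = 1 + 2 + 8 + 16 + 64 + 128 + 512, so 43^731 ≡ 43·19·25·15·56·25·42 ≡ 51 (mod 61).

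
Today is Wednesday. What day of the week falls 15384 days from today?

Monday

15384 − 2197·7 = 5, so 15384 ≡ 5 (mod 7).
Wednesday + 5 days → Monday.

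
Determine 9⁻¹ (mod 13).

3

9·3 = 27 = 2·13 + 1, so 9⁻¹ ≡ 3 (mod 13).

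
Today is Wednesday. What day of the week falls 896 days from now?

Wednesday

896 − 128·7 = 0, so 896 ≡ 0 (mod 7).
Wednesday + 0 days → Wednesday.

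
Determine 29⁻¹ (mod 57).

2

57 = 1·29 + 28
29 = 1·28 + 1
28 = 28·1 + 0
Back-substituting gives 29·2 ≡ 1 (mod 57).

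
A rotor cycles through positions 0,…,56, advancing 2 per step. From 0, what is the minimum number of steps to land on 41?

2⁻¹ ≡ 29 (mod 57) because 2·29 = 58 = 1·57 + 1.
Multiplying both sides by 29: x ≡ 29·41 = 1189 ≡ 49 (mod 57).

49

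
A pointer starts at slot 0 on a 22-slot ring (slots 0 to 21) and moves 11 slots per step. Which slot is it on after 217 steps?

11

217·11 = 2387.
2387 = 108·22 + 11, so 2387 mod 22 = 11.
(0 + 11) mod 22 = 11.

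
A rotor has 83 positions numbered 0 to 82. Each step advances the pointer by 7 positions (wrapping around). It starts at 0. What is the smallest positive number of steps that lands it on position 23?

The inverse of 7 mod 83 is 12 (since 7·12 = 84 ≡ 1).
Multiplying both sides by 12: x ≡ 12·23 = 276 ≡ 27 (mod 83).

27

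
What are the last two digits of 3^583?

27

By repeated squaring mod 100: 3^1≡3, 3^2≡9, 3^4≡81, 3^8≡61, 3^16≡21, 3^32≡41, 3^64≡81, 3^128≡61, 3^256≡21, 3^512≡41.
Since 583 = 1 + 2 + 4 + 64 + 512 in binary, 3^583 ≡ 3·9·81·81·41 ≡ 27 (mod 100).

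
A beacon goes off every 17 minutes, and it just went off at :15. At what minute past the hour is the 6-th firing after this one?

6·17 = 102.
102 mod 60 = 42 (since 1·60 = 60).
(15 + 42) mod 60 = 57.

57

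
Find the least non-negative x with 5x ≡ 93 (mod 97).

38

5⁻¹ ≡ 39 (mod 97) because 5·39 = 195 = 2·97 + 1.
Multiplying both sides by 39: x ≡ 39·93 = 3627 ≡ 38 (mod 97).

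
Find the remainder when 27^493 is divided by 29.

8

Successive squares of 27 mod 29: 27^1≡27, 27^2≡4, 27^4≡16, 27^8≡24, 27^16≡25, 27^32≡16, 27^64≡24, 27^128≡25, 27^256≡16.
Since 493 = 1 + 4 + 8 + 32 + 64 + 128 + 256 in binary, 27^493 ≡ 27·16·24·16·24·25·16 ≡ 8 (mod 29).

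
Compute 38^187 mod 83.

31

By repeated squaring mod 83: 38^1≡38, 38^2≡33, 38^4≡10, 38^8≡17, 38^16≡40, 38^32≡23, 38^64≡31, 38^128≡48.
187 = 1 + 2 + 8 + 16 + 32 + 128, so 38^187 ≡ 38·33·17·40·23·48 ≡ 31 (mod 83).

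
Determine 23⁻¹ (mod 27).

20

23·20 = 460 = 17·27 + 1, so 23⁻¹ ≡ 20 (mod 27).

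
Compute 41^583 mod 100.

By repeated squaring mod 100: 41^1≡41, 41^2≡81, 41^4≡61, 41^8≡21, 41^16≡41, 41^32≡81, 41^64≡61, 41^128≡21, 41^256≡41, 41^512≡81.
Since 583 = 1 + 2 + 4 + 64 + 512 in binary, 41^583 ≡ 41·81·61·61·81 ≡ 21 (mod 100).

21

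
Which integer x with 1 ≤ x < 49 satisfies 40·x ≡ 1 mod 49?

38

40·38 = 1520 = 31·49 + 1, so 40⁻¹ ≡ 38 (mod 49).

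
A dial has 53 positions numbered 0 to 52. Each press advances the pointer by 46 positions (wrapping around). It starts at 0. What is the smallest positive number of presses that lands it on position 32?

3

46⁻¹ ≡ 15 (mod 53) because 46·15 = 690 = 13·53 + 1.
Multiplying both sides by 15: x ≡ 15·32 = 480 ≡ 3 (mod 53).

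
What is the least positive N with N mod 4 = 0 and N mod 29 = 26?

84

x ≡ 0 (mod 4) gives x ∈ {0, 4, 8, 12, 16, 20, 24, 28, …}.
The first of these with x mod 29 = 26 is 84.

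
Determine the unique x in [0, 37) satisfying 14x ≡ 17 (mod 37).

25

The inverse of 14 mod 37 is 8 (since 14·8 = 112 ≡ 1).
Multiplying both sides by 8: x ≡ 8·17 = 136 ≡ 25 (mod 37).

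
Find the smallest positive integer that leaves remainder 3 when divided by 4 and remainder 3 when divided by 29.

Since 29·1 ≡ 1 (mod 4), take x = 3 + 29·((3−3)·1 mod 4) = 3 + 29·0 = 3.
Check: 3 mod 4 = 3, 3 mod 29 = 3.

3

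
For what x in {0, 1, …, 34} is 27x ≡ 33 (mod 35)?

9

27⁻¹ ≡ 13 (mod 35) because 27·13 = 351 = 10·35 + 1.
So x ≡ 13·33 = 429 ≡ 9 (mod 35).
Check: 27·9 = 243 = 6·35 + 33.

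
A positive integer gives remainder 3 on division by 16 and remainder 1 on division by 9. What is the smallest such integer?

19

Since 9·9 ≡ 1 (mod 16), take x = 1 + 9·((3−1)·9 mod 16) = 1 + 9·2 = 19.
Check: 19 mod 16 = 3, 19 mod 9 = 1.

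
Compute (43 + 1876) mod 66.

5

1876 mod 66 = 28 (since 28·66 = 1848).
(43 + 28) mod 66 = 5.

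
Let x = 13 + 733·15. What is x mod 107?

733·15 = 10995.
Dividing 10995 by 107 gives quotient 102 and remainder 81.
(13 + 81) mod 107 = 94.

94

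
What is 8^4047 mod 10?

2

The units digit of 8^n cycles with period 4: 8, 4, 2, 6, …
4047 mod 4 = 3, so the last digit matches 8^3 = 2.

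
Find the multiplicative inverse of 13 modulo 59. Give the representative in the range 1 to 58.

13·50 = 650 = 11·59 + 1, so 13⁻¹ ≡ 50 (mod 59).

50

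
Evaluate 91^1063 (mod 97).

By repeated squaring mod 97: 91^1≡91, 91^2≡36, 91^4≡35, 91^8≡61, 91^16≡35, 91^32≡61, 91^64≡35, 91^128≡61, 91^256≡35, 91^512≡61, 91^1024≡35.
1063 = 1 + 2 + 4 + 32 + 1024, so 91^1063 ≡ 91·36·35·61·35 ≡ 6 (mod 97).

6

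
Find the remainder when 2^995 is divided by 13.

Square-and-reduce mod 13: 2^1≡2, 2^2≡4, 2^4≡3, 2^8≡9, 2^16≡3, 2^32≡9, 2^64≡3, 2^128≡9, 2^256≡3, 2^512≡9.
995 = 1 + 2 + 32 + 64 + 128 + 256 + 512, so 2^995 ≡ 2·4·9·3·9·3·9 ≡ 7 (mod 13).

7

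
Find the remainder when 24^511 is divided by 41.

Successive squares of 24 mod 41: 24^1≡24, 24^2≡2, 24^4≡4, 24^8≡16, 24^16≡10, 24^32≡18, 24^64≡37, 24^128≡16, 24^256≡10.
511 = 1 + 2 + 4 + 8 + 16 + 32 + 64 + 128 + 256, so 24^511 ≡ 24·2·4·16·10·18·37·16·10 ≡ 11 (mod 41).

11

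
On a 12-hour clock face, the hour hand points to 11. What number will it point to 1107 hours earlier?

8

1107 = 92·12 + 3, so 1107 mod 12 = 3.
11 − 3 → 8 on a 12-hour dial.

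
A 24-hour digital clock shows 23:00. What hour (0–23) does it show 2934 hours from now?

5

2934 = 122·24 + 6, so 2934 mod 24 = 6.
(23 + 6) mod 24 = 5.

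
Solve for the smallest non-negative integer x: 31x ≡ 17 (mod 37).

31⁻¹ ≡ 6 (mod 37) because 31·6 = 186 = 5·37 + 1.
Multiplying both sides by 6: x ≡ 6·17 = 102 ≡ 28 (mod 37).
Check: 31·28 = 868 = 23·37 + 17.

28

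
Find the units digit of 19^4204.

The units digit of 19^n cycles with period 2: 9, 1, …
4204 leaves remainder 0 on division by 2, so 19^4204 ends in 1.

1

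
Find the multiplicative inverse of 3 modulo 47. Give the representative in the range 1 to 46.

3·16 = 48 = 1·47 + 1, so 3⁻¹ ≡ 16 (mod 47).

16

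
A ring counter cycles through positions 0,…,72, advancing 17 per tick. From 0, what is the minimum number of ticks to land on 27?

17⁻¹ ≡ 43 (mod 73) because 17·43 = 731 = 10·73 + 1.
So x ≡ 43·27 = 1161 ≡ 66 (mod 73).

66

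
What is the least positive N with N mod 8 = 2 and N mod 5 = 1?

26

x ≡ 1 (mod 5) gives x ∈ {1, 6, 11, 16, 21, 26}.
The first of these with x mod 8 = 2 is 26.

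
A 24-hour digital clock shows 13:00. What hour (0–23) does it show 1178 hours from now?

Dividing 1178 by 24 gives quotient 49 and remainder 2.
(13 + 2) mod 24 = 15.

15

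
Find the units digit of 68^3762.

Last digits of 8^n: 8, 4, 2, 6 (period 4).
3762 leaves remainder 2 on division by 4, so 68^3762 ends in 4.

4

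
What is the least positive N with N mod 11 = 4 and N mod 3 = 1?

4

x ≡ 1 (mod 3) gives x ∈ {1, 4}.
The first of these with x mod 11 = 4 is 4.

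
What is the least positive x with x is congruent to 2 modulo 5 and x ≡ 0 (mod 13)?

52

Since 13·2 ≡ 1 (mod 5), take x = 0 + 13·((2−0)·2 mod 5) = 0 + 13·4 = 52.
Check: 52 mod 5 = 2, 52 mod 13 = 0.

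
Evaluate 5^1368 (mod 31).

1

Successive squares of 5 mod 31: 5^1≡5, 5^2≡25, 5^4≡5, 5^8≡25, 5^16≡5, 5^32≡25, 5^64≡5, 5^128≡25, 5^256≡5, 5^512≡25, 5^1024≡5.
1368 = 8 + 16 + 64 + 256 + 1024, so 5^1368 ≡ 25·5·5·5·5 ≡ 1 (mod 31).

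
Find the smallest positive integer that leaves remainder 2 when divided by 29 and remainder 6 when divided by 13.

292

x ≡ 6 (mod 13) gives x ∈ {6, 19, 32, 45, 58, 71, 84, 97, …}.
The first of these with x mod 29 = 2 is 292.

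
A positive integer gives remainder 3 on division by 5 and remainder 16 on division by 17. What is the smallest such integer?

33

x ≡ 3 (mod 5) gives x ∈ {3, 8, 13, 18, 23, 28, 33}.
The first of these with x mod 17 = 16 is 33.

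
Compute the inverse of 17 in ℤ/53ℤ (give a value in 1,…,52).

53 = 3·17 + 2
17 = 8·2 + 1
2 = 2·1 + 0
Back-substituting gives 17·25 ≡ 1 (mod 53).

25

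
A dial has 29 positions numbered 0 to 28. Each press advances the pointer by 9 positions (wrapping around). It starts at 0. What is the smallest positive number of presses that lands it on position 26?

19

The inverse of 9 mod 29 is 13 (since 9·13 = 117 ≡ 1).
So x ≡ 13·26 = 338 ≡ 19 (mod 29).
Check: 9·19 = 171 = 5·29 + 26.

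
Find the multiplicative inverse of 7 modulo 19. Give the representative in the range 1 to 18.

7·11 = 77 = 4·19 + 1, so 7⁻¹ ≡ 11 (mod 19).

11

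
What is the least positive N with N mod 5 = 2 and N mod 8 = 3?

x ≡ 2 (mod 5) gives x ∈ {2, 7, 12, 17, 22, 27}.
The first of these with x mod 8 = 3 is 27.

27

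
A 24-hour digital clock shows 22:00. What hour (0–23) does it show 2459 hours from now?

2459 = 102·24 + 11, so 2459 mod 24 = 11.
(22 + 11) mod 24 = 9.

9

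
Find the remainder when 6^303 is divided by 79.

57

Successive squares of 6 mod 79: 6^1≡6, 6^2≡36, 6^4≡32, 6^8≡76, 6^16≡9, 6^32≡2, 6^64≡4, 6^128≡16, 6^256≡19.
Since 303 = 1 + 2 + 4 + 8 + 32 + 256 in binary, 6^303 ≡ 6·36·32·76·2·19 ≡ 57 (mod 79).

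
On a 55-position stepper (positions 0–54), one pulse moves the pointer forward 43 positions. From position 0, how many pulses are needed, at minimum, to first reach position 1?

43·32 = 1376 = 25·55 + 1, so 43⁻¹ ≡ 32 (mod 55).

32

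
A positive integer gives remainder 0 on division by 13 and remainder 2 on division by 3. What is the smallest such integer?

Since 3·9 ≡ 1 (mod 13), take x = 2 + 3·((0−2)·9 mod 13) = 2 + 3·8 = 26.
Check: 26 mod 13 = 0, 26 mod 3 = 2.

26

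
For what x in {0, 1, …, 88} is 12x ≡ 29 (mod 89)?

84

12⁻¹ ≡ 52 (mod 89) because 12·52 = 624 = 7·89 + 1.
So x ≡ 52·29 = 1508 ≡ 84 (mod 89).
Check: 12·84 = 1008 = 11·89 + 29.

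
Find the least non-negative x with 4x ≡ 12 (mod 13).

3

The inverse of 4 mod 13 is 10 (since 4·10 = 40 ≡ 1).
Multiplying both sides by 10: x ≡ 10·12 = 120 ≡ 3 (mod 13).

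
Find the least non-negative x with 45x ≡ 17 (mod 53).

31

45⁻¹ ≡ 33 (mod 53) because 45·33 = 1485 = 28·53 + 1.
Multiplying both sides by 33: x ≡ 33·17 = 561 ≡ 31 (mod 53).
Check: 45·31 = 1395 = 26·53 + 17.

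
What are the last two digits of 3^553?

Square-and-reduce mod 100: 3^1≡3, 3^2≡9, 3^4≡81, 3^8≡61, 3^16≡21, 3^32≡41, 3^64≡81, 3^128≡61, 3^256≡21, 3^512≡41.
553 = 1 + 8 + 32 + 512, so 3^553 ≡ 3·61·41·41 ≡ 23 (mod 100).

23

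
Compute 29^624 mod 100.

81

Square-and-reduce mod 100: 29^1≡29, 29^2≡41, 29^4≡81, 29^8≡61, 29^16≡21, 29^32≡41, 29^64≡81, 29^128≡61, 29^256≡21, 29^512≡41.
624 = 16 + 32 + 64 + 512, so 29^624 ≡ 21·41·81·41 ≡ 81 (mod 100).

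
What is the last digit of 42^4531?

8

Powers of 2 mod 10 repeat with period 4: 2, 4, 8, 6.
4531 mod 4 = 3, so the last digit matches 2^3 = 8.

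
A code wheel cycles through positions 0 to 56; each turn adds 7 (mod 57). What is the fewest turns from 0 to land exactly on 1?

57 = 8·7 + 1
7 = 7·1 + 0
Back-substituting gives 7·49 ≡ 1 (mod 57).

49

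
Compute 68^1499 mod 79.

34

By repeated squaring mod 79: 68^1≡68, 68^2≡42, 68^4≡26, 68^8≡44, 68^16≡40, 68^32≡20, 68^64≡5, 68^128≡25, 68^256≡72, 68^512≡49, 68^1024≡31.
1499 = 1 + 2 + 8 + 16 + 64 + 128 + 256 + 1024, so 68^1499 ≡ 68·42·44·40·5·25·72·31 ≡ 34 (mod 79).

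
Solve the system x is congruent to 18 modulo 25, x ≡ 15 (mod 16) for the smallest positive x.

x ≡ 15 (mod 16) gives x ∈ {15, 31, 47, 63, 79, 95, 111, 127, …}.
The first of these with x mod 25 = 18 is 143.

143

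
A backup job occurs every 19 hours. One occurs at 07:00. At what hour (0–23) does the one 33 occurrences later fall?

33·19 = 627.
627 = 26·24 + 3, so 627 mod 24 = 3.
(7 + 3) mod 24 = 10.

10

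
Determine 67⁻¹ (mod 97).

42

67·42 = 2814 = 29·97 + 1, so 67⁻¹ ≡ 42 (mod 97).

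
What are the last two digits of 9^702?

81

Square-and-reduce mod 100: 9^1≡9, 9^2≡81, 9^4≡61, 9^8≡21, 9^16≡41, 9^32≡81, 9^64≡61, 9^128≡21, 9^256≡41, 9^512≡81.
Since 702 = 2 + 4 + 8 + 16 + 32 + 128 + 512 in binary, 9^702 ≡ 81·61·21·41·81·21·81 ≡ 81 (mod 100).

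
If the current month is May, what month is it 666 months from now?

November

666 mod 12 = 6 (since 55·12 = 660).
May + 6 months → November.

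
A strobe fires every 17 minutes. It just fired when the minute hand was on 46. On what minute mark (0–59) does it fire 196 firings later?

18

196·17 = 3332.
Dividing 3332 by 60 gives quotient 55 and remainder 32.
(46 + 32) mod 60 = 18.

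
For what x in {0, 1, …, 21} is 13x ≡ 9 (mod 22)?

13⁻¹ ≡ 17 (mod 22) because 13·17 = 221 = 10·22 + 1.
Multiplying both sides by 17: x ≡ 17·9 = 153 ≡ 21 (mod 22).

21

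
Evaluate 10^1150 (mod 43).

31

Square-and-reduce mod 43: 10^1≡10, 10^2≡14, 10^4≡24, 10^8≡17, 10^16≡31, 10^32≡15, 10^64≡10, 10^128≡14, 10^256≡24, 10^512≡17, 10^1024≡31.
1150 = 2 + 4 + 8 + 16 + 32 + 64 + 1024, so 10^1150 ≡ 14·24·17·31·15·10·31 ≡ 31 (mod 43).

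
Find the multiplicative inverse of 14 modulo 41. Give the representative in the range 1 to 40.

3

14·3 = 42 = 1·41 + 1, so 14⁻¹ ≡ 3 (mod 41).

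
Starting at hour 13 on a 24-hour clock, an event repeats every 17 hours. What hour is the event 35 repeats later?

8

35·17 = 595.
595 = 24·24 + 19, so 595 mod 24 = 19.
(13 + 19) mod 24 = 8.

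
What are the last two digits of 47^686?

Square-and-reduce mod 100: 47^1≡47, 47^2≡9, 47^4≡81, 47^8≡61, 47^16≡21, 47^32≡41, 47^64≡81, 47^128≡61, 47^256≡21, 47^512≡41.
686 = 2 + 4 + 8 + 32 + 128 + 512, so 47^686 ≡ 9·81·61·41·61·41 ≡ 29 (mod 100).

29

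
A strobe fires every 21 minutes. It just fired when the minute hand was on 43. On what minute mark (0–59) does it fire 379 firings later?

22

379·21 = 7959.
Dividing 7959 by 60 gives quotient 132 and remainder 39.
(43 + 39) mod 60 = 22.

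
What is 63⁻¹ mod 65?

32

65 = 1·63 + 2
63 = 31·2 + 1
2 = 2·1 + 0
Back-substituting gives 63·32 ≡ 1 (mod 65).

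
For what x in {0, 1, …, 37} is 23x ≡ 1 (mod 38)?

5

The inverse of 23 mod 38 is 5 (since 23·5 = 115 ≡ 1).
Multiplying both sides by 5: x ≡ 5·1 = 5 ≡ 5 (mod 38).
Check: 23·5 = 115 = 3·38 + 1.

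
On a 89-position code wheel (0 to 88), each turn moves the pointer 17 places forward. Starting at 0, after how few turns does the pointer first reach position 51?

The inverse of 17 mod 89 is 21 (since 17·21 = 357 ≡ 1).
So x ≡ 21·51 = 1071 ≡ 3 (mod 89).
Check: 17·3 = 51 = 0·89 + 51.

3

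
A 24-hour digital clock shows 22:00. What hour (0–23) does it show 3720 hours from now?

22

3720 − 155·24 = 0, so 3720 ≡ 0 (mod 24).
(22 + 0) mod 24 = 22.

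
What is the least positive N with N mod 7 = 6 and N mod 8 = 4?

x ≡ 6 (mod 7) gives x ∈ {6, 13, 20}.
The first of these with x mod 8 = 4 is 20.

20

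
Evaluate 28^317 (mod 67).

By repeated squaring mod 67: 28^1≡28, 28^2≡47, 28^4≡65, 28^8≡4, 28^16≡16, 28^32≡55, 28^64≡10, 28^128≡33, 28^256≡17.
317 = 1 + 4 + 8 + 16 + 32 + 256, so 28^317 ≡ 28·65·4·16·55·17 ≡ 32 (mod 67).

32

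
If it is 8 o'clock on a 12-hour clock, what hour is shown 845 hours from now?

1

845 − 70·12 = 5, so 845 ≡ 5 (mod 12).
8 + 5 → 1 on a 12-hour dial.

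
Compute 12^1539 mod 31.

15

By repeated squaring mod 31: 12^1≡12, 12^2≡20, 12^4≡28, 12^8≡9, 12^16≡19, 12^32≡20, 12^64≡28, 12^128≡9, 12^256≡19, 12^512≡20, 12^1024≡28.
Since 1539 = 1 + 2 + 512 + 1024 in binary, 12^1539 ≡ 12·20·20·28 ≡ 15 (mod 31).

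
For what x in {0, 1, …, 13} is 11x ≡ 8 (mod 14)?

2

11⁻¹ ≡ 9 (mod 14) because 11·9 = 99 = 7·14 + 1.
So x ≡ 9·8 = 72 ≡ 2 (mod 14).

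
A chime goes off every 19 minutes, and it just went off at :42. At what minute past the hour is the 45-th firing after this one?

45·19 = 855.
855 − 14·60 = 15, so 855 ≡ 15 (mod 60).
(42 + 15) mod 60 = 57.

57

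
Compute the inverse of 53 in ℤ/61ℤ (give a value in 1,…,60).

53·38 = 2014 = 33·61 + 1, so 53⁻¹ ≡ 38 (mod 61).

38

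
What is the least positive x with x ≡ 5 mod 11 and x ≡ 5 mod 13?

x ≡ 5 (mod 11) gives x ∈ {5}.
The first of these with x mod 13 = 5 is 5.

5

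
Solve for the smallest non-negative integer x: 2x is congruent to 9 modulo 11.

2⁻¹ ≡ 6 (mod 11) because 2·6 = 12 = 1·11 + 1.
So x ≡ 6·9 = 54 ≡ 10 (mod 11).

10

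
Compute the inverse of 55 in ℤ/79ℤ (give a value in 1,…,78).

23

55·23 = 1265 = 16·79 + 1, so 55⁻¹ ≡ 23 (mod 79).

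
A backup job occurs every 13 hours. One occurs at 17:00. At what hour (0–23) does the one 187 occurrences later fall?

187·13 = 2431.
2431 − 101·24 = 7, so 2431 ≡ 7 (mod 24).
(17 + 7) mod 24 = 0.

0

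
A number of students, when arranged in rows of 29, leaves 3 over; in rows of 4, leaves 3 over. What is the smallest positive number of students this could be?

Since 4·22 ≡ 1 (mod 29), take x = 3 + 4·((3−3)·22 mod 29) = 3 + 4·0 = 3.
Check: 3 mod 29 = 3, 3 mod 4 = 3.

3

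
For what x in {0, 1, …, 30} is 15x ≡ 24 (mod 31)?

14

The inverse of 15 mod 31 is 29 (since 15·29 = 435 ≡ 1).
Multiplying both sides by 29: x ≡ 29·24 = 696 ≡ 14 (mod 31).
Check: 15·14 = 210 = 6·31 + 24.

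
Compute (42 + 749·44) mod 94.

749·44 = 32956.
32956 = 350·94 + 56, so 32956 mod 94 = 56.
(42 + 56) mod 94 = 4.

4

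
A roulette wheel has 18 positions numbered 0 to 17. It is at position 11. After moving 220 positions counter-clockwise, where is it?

Dividing 220 by 18 gives quotient 12 and remainder 4.
(11 − 4) mod 18 = 7.

7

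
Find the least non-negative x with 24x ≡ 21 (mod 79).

The inverse of 24 mod 79 is 56 (since 24·56 = 1344 ≡ 1).
Multiplying both sides by 56: x ≡ 56·21 = 1176 ≡ 70 (mod 79).

70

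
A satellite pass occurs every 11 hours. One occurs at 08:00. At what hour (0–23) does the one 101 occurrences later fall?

15

101·11 = 1111.
Dividing 1111 by 24 gives quotient 46 and remainder 7.
(8 + 7) mod 24 = 15.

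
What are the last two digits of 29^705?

49

By repeated squaring mod 100: 29^1≡29, 29^2≡41, 29^4≡81, 29^8≡61, 29^16≡21, 29^32≡41, 29^64≡81, 29^128≡61, 29^256≡21, 29^512≡41.
Since 705 = 1 + 64 + 128 + 512 in binary, 29^705 ≡ 29·81·61·41 ≡ 49 (mod 100).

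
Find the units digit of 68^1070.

The units digit of 68^n cycles with period 4: 8, 4, 2, 6, …
1070 leaves remainder 2 on division by 4, so 68^1070 ends in 4.

4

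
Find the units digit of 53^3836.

Powers of 3 mod 10 repeat with period 4: 3, 9, 7, 1.
3836 leaves remainder 0 on division by 4, so 53^3836 ends in 1.

1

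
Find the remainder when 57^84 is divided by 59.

22

Square-and-reduce mod 59: 57^1≡57, 57^2≡4, 57^4≡16, 57^8≡20, 57^16≡46, 57^32≡51, 57^64≡5.
Since 84 = 4 + 16 + 64 in binary, 57^84 ≡ 16·46·5 ≡ 22 (mod 59).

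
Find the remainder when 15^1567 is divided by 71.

Square-and-reduce mod 71: 15^1≡15, 15^2≡12, 15^4≡2, 15^8≡4, 15^16≡16, 15^32≡43, 15^64≡3, 15^128≡9, 15^256≡10, 15^512≡29, 15^1024≡60.
Since 1567 = 1 + 2 + 4 + 8 + 16 + 512 + 1024 in binary, 15^1567 ≡ 15·12·2·4·16·29·60 ≡ 18 (mod 71).

18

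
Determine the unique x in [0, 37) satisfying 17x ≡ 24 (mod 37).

17⁻¹ ≡ 24 (mod 37) because 17·24 = 408 = 11·37 + 1.
Multiplying both sides by 24: x ≡ 24·24 = 576 ≡ 21 (mod 37).
Check: 17·21 = 357 = 9·37 + 24.

21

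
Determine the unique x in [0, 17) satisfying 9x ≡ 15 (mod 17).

9⁻¹ ≡ 2 (mod 17) because 9·2 = 18 = 1·17 + 1.
Multiplying both sides by 2: x ≡ 2·15 = 30 ≡ 13 (mod 17).
Check: 9·13 = 117 = 6·17 + 15.

13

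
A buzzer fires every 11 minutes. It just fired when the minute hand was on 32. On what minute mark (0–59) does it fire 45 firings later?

45·11 = 495.
495 − 8·60 = 15, so 495 ≡ 15 (mod 60).
(32 + 15) mod 60 = 47.

47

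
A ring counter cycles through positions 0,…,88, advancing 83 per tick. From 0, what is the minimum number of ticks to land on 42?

82

The inverse of 83 mod 89 is 74 (since 83·74 = 6142 ≡ 1).
Multiplying both sides by 74: x ≡ 74·42 = 3108 ≡ 82 (mod 89).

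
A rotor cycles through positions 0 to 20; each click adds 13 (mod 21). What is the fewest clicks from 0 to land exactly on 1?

21 = 1·13 + 8
13 = 1·8 + 5
8 = 1·5 + 3
5 = 1·3 + 2
3 = 1·2 + 1
2 = 2·1 + 0
Back-substituting gives 13·13 ≡ 1 (mod 21).

13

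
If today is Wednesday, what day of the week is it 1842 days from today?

1842 − 263·7 = 1, so 1842 ≡ 1 (mod 7).
Wednesday + 1 day → Thursday.

Thursday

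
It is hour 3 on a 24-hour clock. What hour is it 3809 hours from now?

20

3809 mod 24 = 17 (since 158·24 = 3792).
(3 + 17) mod 24 = 20.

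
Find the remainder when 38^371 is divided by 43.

By repeated squaring mod 43: 38^1≡38, 38^2≡25, 38^4≡23, 38^8≡13, 38^16≡40, 38^32≡9, 38^64≡38, 38^128≡25, 38^256≡23.
371 = 1 + 2 + 16 + 32 + 64 + 256, so 38^371 ≡ 38·25·40·9·38·23 ≡ 36 (mod 43).

36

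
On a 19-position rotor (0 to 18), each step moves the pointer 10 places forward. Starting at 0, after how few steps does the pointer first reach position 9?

10⁻¹ ≡ 2 (mod 19) because 10·2 = 20 = 1·19 + 1.
So x ≡ 2·9 = 18 ≡ 18 (mod 19).
Check: 10·18 = 180 = 9·19 + 9.

18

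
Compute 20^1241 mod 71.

45

Successive squares of 20 mod 71: 20^1≡20, 20^2≡45, 20^4≡37, 20^8≡20, 20^16≡45, 20^32≡37, 20^64≡20, 20^128≡45, 20^256≡37, 20^512≡20, 20^1024≡45.
1241 = 1 + 8 + 16 + 64 + 128 + 1024, so 20^1241 ≡ 20·20·45·20·45·45 ≡ 45 (mod 71).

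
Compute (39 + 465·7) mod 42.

18

465·7 = 3255.
Dividing 3255 by 42 gives quotient 77 and remainder 21.
(39 + 21) mod 42 = 18.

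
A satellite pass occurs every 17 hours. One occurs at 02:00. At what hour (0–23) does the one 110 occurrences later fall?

0

110·17 = 1870.
1870 mod 24 = 22 (since 77·24 = 1848).
(2 + 22) mod 24 = 0.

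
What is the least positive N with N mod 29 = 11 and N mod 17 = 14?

388

Since 17·12 ≡ 1 (mod 29), take x = 14 + 17·((11−14)·12 mod 29) = 14 + 17·22 = 388.
Check: 388 mod 29 = 11, 388 mod 17 = 14.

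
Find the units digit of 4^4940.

Powers of 4 mod 10 repeat with period 2: 4, 6.
4940 leaves remainder 0 on division by 2, so 4^4940 ends in 6.

6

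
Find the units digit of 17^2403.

3

Last digits of 7^n: 7, 9, 3, 1 (period 4).
2403 leaves remainder 3 on division by 4, so 17^2403 ends in 3.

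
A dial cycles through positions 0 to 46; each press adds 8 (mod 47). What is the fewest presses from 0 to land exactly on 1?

47 = 5·8 + 7
8 = 1·7 + 1
7 = 7·1 + 0
Back-substituting gives 8·6 ≡ 1 (mod 47).

6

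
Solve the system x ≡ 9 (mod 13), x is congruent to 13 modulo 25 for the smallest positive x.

113

Since 25·12 ≡ 1 (mod 13), take x = 13 + 25·((9−13)·12 mod 13) = 13 + 25·4 = 113.
Check: 113 mod 13 = 9, 113 mod 25 = 13.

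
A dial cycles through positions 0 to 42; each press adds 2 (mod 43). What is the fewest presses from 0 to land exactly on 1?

43 = 21·2 + 1
2 = 2·1 + 0
Back-substituting gives 2·22 ≡ 1 (mod 43).

22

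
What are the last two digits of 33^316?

81

Square-and-reduce mod 100: 33^1≡33, 33^2≡89, 33^4≡21, 33^8≡41, 33^16≡81, 33^32≡61, 33^64≡21, 33^128≡41, 33^256≡81.
316 = 4 + 8 + 16 + 32 + 256, so 33^316 ≡ 21·41·81·61·81 ≡ 81 (mod 100).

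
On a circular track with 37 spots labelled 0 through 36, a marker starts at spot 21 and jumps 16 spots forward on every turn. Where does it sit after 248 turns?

248·16 = 3968.
Dividing 3968 by 37 gives quotient 107 and remainder 9.
(21 + 9) mod 37 = 30.

30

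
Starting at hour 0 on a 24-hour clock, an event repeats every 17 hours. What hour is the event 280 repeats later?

280·17 = 4760.
4760 = 198·24 + 8, so 4760 mod 24 = 8.
(0 + 8) mod 24 = 8.

8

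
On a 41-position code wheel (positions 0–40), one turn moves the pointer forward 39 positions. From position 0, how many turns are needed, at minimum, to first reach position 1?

41 = 1·39 + 2
39 = 19·2 + 1
2 = 2·1 + 0
Back-substituting gives 39·20 ≡ 1 (mod 41).

20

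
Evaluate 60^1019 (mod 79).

Successive squares of 60 mod 79: 60^1≡60, 60^2≡45, 60^4≡50, 60^8≡51, 60^16≡73, 60^32≡36, 60^64≡32, 60^128≡76, 60^256≡9, 60^512≡2.
Since 1019 = 1 + 2 + 8 + 16 + 32 + 64 + 128 + 256 + 512 in binary, 60^1019 ≡ 60·45·51·73·36·32·76·9·2 ≡ 77 (mod 79).

77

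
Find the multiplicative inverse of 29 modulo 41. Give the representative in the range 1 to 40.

17

29·17 = 493 = 12·41 + 1, so 29⁻¹ ≡ 17 (mod 41).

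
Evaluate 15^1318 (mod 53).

Successive squares of 15 mod 53: 15^1≡15, 15^2≡13, 15^4≡10, 15^8≡47, 15^16≡36, 15^32≡24, 15^64≡46, 15^128≡49, 15^256≡16, 15^512≡44, 15^1024≡28.
Since 1318 = 2 + 4 + 32 + 256 + 1024 in binary, 15^1318 ≡ 13·10·24·16·28 ≡ 44 (mod 53).

44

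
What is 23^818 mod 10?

9

Powers of 3 mod 10 repeat with period 4: 3, 9, 7, 1.
818 mod 4 = 2, so the last digit matches 3^2 = 9.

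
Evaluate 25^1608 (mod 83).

By repeated squaring mod 83: 25^1≡25, 25^2≡44, 25^4≡27, 25^8≡65, 25^16≡75, 25^32≡64, 25^64≡29, 25^128≡11, 25^256≡38, 25^512≡33, 25^1024≡10.
Since 1608 = 8 + 64 + 512 + 1024 in binary, 25^1608 ≡ 65·29·33·10 ≡ 48 (mod 83).

48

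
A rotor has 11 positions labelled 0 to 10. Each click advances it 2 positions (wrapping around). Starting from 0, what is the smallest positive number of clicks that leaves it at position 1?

6

2·6 = 12 = 1·11 + 1, so 2⁻¹ ≡ 6 (mod 11).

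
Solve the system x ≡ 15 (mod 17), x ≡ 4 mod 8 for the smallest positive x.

Since 8·15 ≡ 1 (mod 17), take x = 4 + 8·((15−4)·15 mod 17) = 4 + 8·12 = 100.
Check: 100 mod 17 = 15, 100 mod 8 = 4.

100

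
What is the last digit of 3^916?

1

The units digit of 3^n cycles with period 4: 3, 9, 7, 1, …
916 mod 4 = 0, so the last digit matches 3^4 = 1.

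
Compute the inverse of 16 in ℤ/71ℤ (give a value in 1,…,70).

71 = 4·16 + 7
16 = 2·7 + 2
7 = 3·2 + 1
2 = 2·1 + 0
Back-substituting gives 16·40 ≡ 1 (mod 71).

40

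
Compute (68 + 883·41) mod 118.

45

883·41 = 36203.
36203 = 306·118 + 95, so 36203 mod 118 = 95.
(68 + 95) mod 118 = 45.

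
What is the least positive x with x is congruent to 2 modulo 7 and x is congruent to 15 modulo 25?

x ≡ 2 (mod 7) gives x ∈ {2, 9, 16, 23, 30, 37, 44, 51, …}.
The first of these with x mod 25 = 15 is 65.

65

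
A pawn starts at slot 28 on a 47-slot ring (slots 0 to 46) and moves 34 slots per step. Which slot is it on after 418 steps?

46

418·34 = 14212.
14212 mod 47 = 18 (since 302·47 = 14194).
(28 + 18) mod 47 = 46.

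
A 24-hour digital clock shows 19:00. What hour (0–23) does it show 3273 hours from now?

3273 mod 24 = 9 (since 136·24 = 3264).
(19 + 9) mod 24 = 4.

4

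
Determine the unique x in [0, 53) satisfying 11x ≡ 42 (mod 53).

11⁻¹ ≡ 29 (mod 53) because 11·29 = 319 = 6·53 + 1.
So x ≡ 29·42 = 1218 ≡ 52 (mod 53).

52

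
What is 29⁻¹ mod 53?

11

53 = 1·29 + 24
29 = 1·24 + 5
24 = 4·5 + 4
5 = 1·4 + 1
4 = 4·1 + 0
Back-substituting gives 29·11 ≡ 1 (mod 53).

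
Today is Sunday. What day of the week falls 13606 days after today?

Friday

13606 − 1943·7 = 5, so 13606 ≡ 5 (mod 7).
Sunday + 5 days → Friday.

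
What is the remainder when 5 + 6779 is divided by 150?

34

6779 mod 150 = 29 (since 45·150 = 6750).
(5 + 29) mod 150 = 34.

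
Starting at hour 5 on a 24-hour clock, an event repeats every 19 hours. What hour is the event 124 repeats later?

124·19 = 2356.
2356 = 98·24 + 4, so 2356 mod 24 = 4.
(5 + 4) mod 24 = 9.

9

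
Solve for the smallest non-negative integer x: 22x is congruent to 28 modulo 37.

8

22⁻¹ ≡ 32 (mod 37) because 22·32 = 704 = 19·37 + 1.
So x ≡ 32·28 = 896 ≡ 8 (mod 37).
Check: 22·8 = 176 = 4·37 + 28.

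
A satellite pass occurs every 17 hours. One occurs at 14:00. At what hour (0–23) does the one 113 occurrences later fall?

15

113·17 = 1921.
1921 − 80·24 = 1, so 1921 ≡ 1 (mod 24).
(14 + 1) mod 24 = 15.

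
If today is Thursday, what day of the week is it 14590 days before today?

14590 − 2084·7 = 2, so 14590 ≡ 2 (mod 7).
Thursday − 2 days → Tuesday.

Tuesday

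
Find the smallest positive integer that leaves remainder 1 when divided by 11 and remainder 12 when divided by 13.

12

Since 13·6 ≡ 1 (mod 11), take x = 12 + 13·((1−12)·6 mod 11) = 12 + 13·0 = 12.
Check: 12 mod 11 = 1, 12 mod 13 = 12.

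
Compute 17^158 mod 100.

Square-and-reduce mod 100: 17^1≡17, 17^2≡89, 17^4≡21, 17^8≡41, 17^16≡81, 17^32≡61, 17^64≡21, 17^128≡41.
Since 158 = 2 + 4 + 8 + 16 + 128 in binary, 17^158 ≡ 89·21·41·81·41 ≡ 9 (mod 100).

9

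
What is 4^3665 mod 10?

4

Powers of 4 mod 10 repeat with period 2: 4, 6.
3665 leaves remainder 1 on division by 2, so 4^3665 ends in 4.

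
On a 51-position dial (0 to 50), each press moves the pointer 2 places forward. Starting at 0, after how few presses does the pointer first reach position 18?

2⁻¹ ≡ 26 (mod 51) because 2·26 = 52 = 1·51 + 1.
So x ≡ 26·18 = 468 ≡ 9 (mod 51).
Check: 2·9 = 18 = 0·51 + 18.

9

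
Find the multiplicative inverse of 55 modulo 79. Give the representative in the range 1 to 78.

79 = 1·55 + 24
55 = 2·24 + 7
24 = 3·7 + 3
7 = 2·3 + 1
3 = 3·1 + 0
Back-substituting gives 55·23 ≡ 1 (mod 79).

23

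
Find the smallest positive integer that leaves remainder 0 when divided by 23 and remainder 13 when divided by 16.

Since 16·13 ≡ 1 (mod 23), take x = 13 + 16·((0−13)·13 mod 23) = 13 + 16·15 = 253.
Check: 253 mod 23 = 0, 253 mod 16 = 13.

253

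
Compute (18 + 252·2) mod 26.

252·2 = 504.
504 mod 26 = 10 (since 19·26 = 494).
(18 + 10) mod 26 = 2.

2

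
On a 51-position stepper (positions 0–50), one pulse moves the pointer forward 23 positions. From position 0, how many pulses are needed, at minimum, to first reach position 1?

23·20 = 460 = 9·51 + 1, so 23⁻¹ ≡ 20 (mod 51).

20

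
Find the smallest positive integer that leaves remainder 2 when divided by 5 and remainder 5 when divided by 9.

x ≡ 2 (mod 5) gives x ∈ {2, 7, 12, 17, 22, 27, 32}.
The first of these with x mod 9 = 5 is 32.

32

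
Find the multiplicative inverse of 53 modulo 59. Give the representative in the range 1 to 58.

49

53·49 = 2597 = 44·59 + 1, so 53⁻¹ ≡ 49 (mod 59).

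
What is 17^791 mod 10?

Last digits of 7^n: 7, 9, 3, 1 (period 4).
791 leaves remainder 3 on division by 4, so 17^791 ends in 3.

3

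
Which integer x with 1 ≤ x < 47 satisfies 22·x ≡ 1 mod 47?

22·15 = 330 = 7·47 + 1, so 22⁻¹ ≡ 15 (mod 47).

15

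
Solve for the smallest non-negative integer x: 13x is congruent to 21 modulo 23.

14

13⁻¹ ≡ 16 (mod 23) because 13·16 = 208 = 9·23 + 1.
So x ≡ 16·21 = 336 ≡ 14 (mod 23).
Check: 13·14 = 182 = 7·23 + 21.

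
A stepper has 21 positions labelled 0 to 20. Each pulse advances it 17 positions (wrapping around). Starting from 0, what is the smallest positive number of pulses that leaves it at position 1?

17·5 = 85 = 4·21 + 1, so 17⁻¹ ≡ 5 (mod 21).

5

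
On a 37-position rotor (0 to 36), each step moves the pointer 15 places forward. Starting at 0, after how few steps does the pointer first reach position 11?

18

The inverse of 15 mod 37 is 5 (since 15·5 = 75 ≡ 1).
So x ≡ 5·11 = 55 ≡ 18 (mod 37).
Check: 15·18 = 270 = 7·37 + 11.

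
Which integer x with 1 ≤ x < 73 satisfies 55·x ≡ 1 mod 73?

73 = 1·55 + 18
55 = 3·18 + 1
18 = 18·1 + 0
Back-substituting gives 55·4 ≡ 1 (mod 73).

4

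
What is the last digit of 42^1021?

Powers of 2 mod 10 repeat with period 4: 2, 4, 8, 6.
1021 leaves remainder 1 on division by 4, so 42^1021 ends in 2.

2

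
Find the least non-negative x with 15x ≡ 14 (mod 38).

The inverse of 15 mod 38 is 33 (since 15·33 = 495 ≡ 1).
So x ≡ 33·14 = 462 ≡ 6 (mod 38).
Check: 15·6 = 90 = 2·38 + 14.

6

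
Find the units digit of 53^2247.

The units digit of 53^n cycles with period 4: 3, 9, 7, 1, …
2247 leaves remainder 3 on division by 4, so 53^2247 ends in 7.

7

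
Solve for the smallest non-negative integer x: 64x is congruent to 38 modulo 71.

25

The inverse of 64 mod 71 is 10 (since 64·10 = 640 ≡ 1).
Multiplying both sides by 10: x ≡ 10·38 = 380 ≡ 25 (mod 71).
Check: 64·25 = 1600 = 22·71 + 38.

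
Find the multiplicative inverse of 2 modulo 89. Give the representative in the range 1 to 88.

45

89 = 44·2 + 1
2 = 2·1 + 0
Back-substituting gives 2·45 ≡ 1 (mod 89).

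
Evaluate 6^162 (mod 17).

Square-and-reduce mod 17: 6^1≡6, 6^2≡2, 6^4≡4, 6^8≡16, 6^16≡1, 6^32≡1, 6^64≡1, 6^128≡1.
Since 162 = 2 + 32 + 128 in binary, 6^162 ≡ 2·1·1 ≡ 2 (mod 17).

2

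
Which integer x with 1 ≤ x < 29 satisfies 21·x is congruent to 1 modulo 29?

29 = 1·21 + 8
21 = 2·8 + 5
8 = 1·5 + 3
5 = 1·3 + 2
3 = 1·2 + 1
2 = 2·1 + 0
Back-substituting gives 21·18 ≡ 1 (mod 29).

18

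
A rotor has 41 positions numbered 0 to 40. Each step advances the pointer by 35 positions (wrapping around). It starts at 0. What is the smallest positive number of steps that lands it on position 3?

20

35⁻¹ ≡ 34 (mod 41) because 35·34 = 1190 = 29·41 + 1.
Multiplying both sides by 34: x ≡ 34·3 = 102 ≡ 20 (mod 41).
Check: 35·20 = 700 = 17·41 + 3.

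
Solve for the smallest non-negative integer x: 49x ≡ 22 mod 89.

The inverse of 49 mod 89 is 20 (since 49·20 = 980 ≡ 1).
Multiplying both sides by 20: x ≡ 20·22 = 440 ≡ 84 (mod 89).

84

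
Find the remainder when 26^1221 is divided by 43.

Square-and-reduce mod 43: 26^1≡26, 26^2≡31, 26^4≡15, 26^8≡10, 26^16≡14, 26^32≡24, 26^64≡17, 26^128≡31, 26^256≡15, 26^512≡10, 26^1024≡14.
Since 1221 = 1 + 4 + 64 + 128 + 1024 in binary, 26^1221 ≡ 26·15·17·31·14 ≡ 32 (mod 43).

32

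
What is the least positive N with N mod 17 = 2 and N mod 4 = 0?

x ≡ 0 (mod 4) gives x ∈ {0, 4, 8, 12, 16, 20, 24, 28, …}.
The first of these with x mod 17 = 2 is 36.

36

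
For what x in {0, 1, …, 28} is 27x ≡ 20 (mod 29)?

19

27⁻¹ ≡ 14 (mod 29) because 27·14 = 378 = 13·29 + 1.
Multiplying both sides by 14: x ≡ 14·20 = 280 ≡ 19 (mod 29).
Check: 27·19 = 513 = 17·29 + 20.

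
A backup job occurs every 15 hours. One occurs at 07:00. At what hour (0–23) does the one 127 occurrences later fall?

16

127·15 = 1905.
Dividing 1905 by 24 gives quotient 79 and remainder 9.
(7 + 9) mod 24 = 16.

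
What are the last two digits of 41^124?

61

Square-and-reduce mod 100: 41^1≡41, 41^2≡81, 41^4≡61, 41^8≡21, 41^16≡41, 41^32≡81, 41^64≡61.
Since 124 = 4 + 8 + 16 + 32 + 64 in binary, 41^124 ≡ 61·21·41·81·61 ≡ 61 (mod 100).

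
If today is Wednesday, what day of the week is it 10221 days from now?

Thursday

10221 − 1460·7 = 1, so 10221 ≡ 1 (mod 7).
Wednesday + 1 day → Thursday.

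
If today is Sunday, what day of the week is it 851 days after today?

Thursday

851 mod 7 = 4 (since 121·7 = 847).
Sunday + 4 days → Thursday.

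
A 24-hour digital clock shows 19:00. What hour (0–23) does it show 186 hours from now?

13

186 − 7·24 = 18, so 186 ≡ 18 (mod 24).
(19 + 18) mod 24 = 13.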